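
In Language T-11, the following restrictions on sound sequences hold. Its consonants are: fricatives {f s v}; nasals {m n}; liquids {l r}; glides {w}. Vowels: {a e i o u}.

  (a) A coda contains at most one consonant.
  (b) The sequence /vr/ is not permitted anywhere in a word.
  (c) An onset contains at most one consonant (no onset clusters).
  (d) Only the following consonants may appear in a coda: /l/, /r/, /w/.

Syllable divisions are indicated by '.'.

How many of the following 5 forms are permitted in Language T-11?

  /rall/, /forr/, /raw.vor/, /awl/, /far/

/rall/ — violates constraint (a): syllable 1 coda /ll/ has 2 consonants (> 1) → not permitted
/forr/ — violates constraint (a): syllable 1 coda /rr/ has 2 consonants (> 1) → not permitted
/raw.vor/ — σ1 onset /r/, coda /w/ ok; σ2 onset /v/, coda /r/ ok → permitted
/awl/ — violates constraint (a): syllable 1 coda /wl/ has 2 consonants (> 1) → not permitted
/far/ — σ1 onset /f/, coda /r/ ok → permitted
Permitted: /raw.vor/, /far/ → 2.

2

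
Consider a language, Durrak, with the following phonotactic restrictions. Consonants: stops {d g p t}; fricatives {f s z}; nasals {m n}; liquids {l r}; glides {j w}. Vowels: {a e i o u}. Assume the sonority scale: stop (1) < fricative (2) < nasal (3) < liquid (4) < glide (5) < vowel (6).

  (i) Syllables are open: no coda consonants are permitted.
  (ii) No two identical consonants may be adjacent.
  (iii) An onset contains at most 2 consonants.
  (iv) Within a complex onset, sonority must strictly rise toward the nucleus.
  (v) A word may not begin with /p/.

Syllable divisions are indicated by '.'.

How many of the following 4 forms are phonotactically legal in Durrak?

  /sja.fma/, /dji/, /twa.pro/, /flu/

/sja.fma/ — σ1 onset /sj/ (2→5 rises), coda /∅/ ok; σ2 onset /fm/ (2→3 rises), coda /∅/ ok → phonotactically legal
/dji/ — σ1 onset /dj/ (1→5 rises), coda /∅/ ok → phonotactically legal
/twa.pro/ — σ1 onset /tw/ (1→5 rises), coda /∅/ ok; σ2 onset /pr/ (1→4 rises), coda /∅/ ok → phonotactically legal
/flu/ — σ1 onset /fl/ (2→4 rises), coda /∅/ ok → phonotactically legal
Phonotactically legal: /sja.fma/, /dji/, /twa.pro/, /flu/ → 4.

4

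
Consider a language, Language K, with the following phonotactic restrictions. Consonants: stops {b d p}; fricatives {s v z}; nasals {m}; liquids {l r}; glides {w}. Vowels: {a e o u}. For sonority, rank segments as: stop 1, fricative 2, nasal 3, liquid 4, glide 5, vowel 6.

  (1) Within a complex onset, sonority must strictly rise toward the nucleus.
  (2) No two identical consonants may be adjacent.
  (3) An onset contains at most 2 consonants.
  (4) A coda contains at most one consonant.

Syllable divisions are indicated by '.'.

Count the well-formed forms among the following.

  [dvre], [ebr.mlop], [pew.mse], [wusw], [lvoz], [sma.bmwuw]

0

[dvre] — violates constraint 3: syllable 1 onset /dvr/ has 3 consonants (> 2) → ill-formed
[ebr.mlop] — violates constraint 4: syllable 1 coda /br/ has 2 consonants (> 1) → ill-formed
[pew.mse] — violates constraint 1: syllable 2 onset /ms/: /m/ (nasal, 3) → /s/ (fricative, 2) does not rise → ill-formed
[wusw] — violates constraint 4: syllable 1 coda /sw/ has 2 consonants (> 1) → ill-formed
[lvoz] — violates constraint 1: syllable 1 onset /lv/: /l/ (liquid, 4) → /v/ (fricative, 2) does not rise → ill-formed
[sma.bmwuw] — violates constraint 3: syllable 2 onset /bmw/ has 3 consonants (> 2) → ill-formed
No form is well-formed → 0.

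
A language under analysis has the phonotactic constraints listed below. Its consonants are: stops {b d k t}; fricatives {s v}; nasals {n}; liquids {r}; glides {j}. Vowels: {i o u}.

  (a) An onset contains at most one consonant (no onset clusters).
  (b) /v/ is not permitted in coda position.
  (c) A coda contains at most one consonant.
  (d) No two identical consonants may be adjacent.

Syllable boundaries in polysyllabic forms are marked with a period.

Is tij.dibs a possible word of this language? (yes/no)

no

tij.dibs — violates constraint (c): syllable 2 coda /bs/ has 2 consonants (> 1) → phonotactically illegal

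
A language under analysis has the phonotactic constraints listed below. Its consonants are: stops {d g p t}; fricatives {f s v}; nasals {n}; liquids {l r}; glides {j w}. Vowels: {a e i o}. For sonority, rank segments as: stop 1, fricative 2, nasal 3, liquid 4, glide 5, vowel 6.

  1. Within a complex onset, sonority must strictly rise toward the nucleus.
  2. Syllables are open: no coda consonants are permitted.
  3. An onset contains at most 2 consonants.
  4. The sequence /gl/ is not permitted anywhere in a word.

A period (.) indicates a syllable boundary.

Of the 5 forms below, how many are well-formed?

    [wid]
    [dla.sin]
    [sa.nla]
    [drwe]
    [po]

2

[wid] — violates constraint 2: syllable 1 coda /d/ has 1 consonant (> 0) → ill-formed
[dla.sin] — violates constraint 2: syllable 2 coda /n/ has 1 consonant (> 0) → ill-formed
[sa.nla] — σ1 onset /s/, coda /∅/ ok; σ2 onset /nl/ (3→4 rises), coda /∅/ ok → well-formed
[drwe] — violates constraint 3: syllable 1 onset /drw/ has 3 consonants (> 2) → ill-formed
[po] — σ1 onset /p/, coda /∅/ ok → well-formed
Well-formed: [sa.nla], [po] → 2.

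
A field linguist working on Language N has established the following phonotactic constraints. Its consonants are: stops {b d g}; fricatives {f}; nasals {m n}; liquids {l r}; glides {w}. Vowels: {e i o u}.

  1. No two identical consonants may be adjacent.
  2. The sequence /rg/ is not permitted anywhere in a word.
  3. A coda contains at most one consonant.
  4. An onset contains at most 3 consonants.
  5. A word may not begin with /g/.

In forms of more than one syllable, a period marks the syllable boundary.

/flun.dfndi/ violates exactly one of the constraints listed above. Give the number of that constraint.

/flun.dfndi/: syllable 2 onset /dfnd/ has 4 consonants (> 3).
This is a violation of constraint 4: "An onset contains at most 3 consonants."
The remaining constraints (1, 2, 3, 5) are satisfied.

4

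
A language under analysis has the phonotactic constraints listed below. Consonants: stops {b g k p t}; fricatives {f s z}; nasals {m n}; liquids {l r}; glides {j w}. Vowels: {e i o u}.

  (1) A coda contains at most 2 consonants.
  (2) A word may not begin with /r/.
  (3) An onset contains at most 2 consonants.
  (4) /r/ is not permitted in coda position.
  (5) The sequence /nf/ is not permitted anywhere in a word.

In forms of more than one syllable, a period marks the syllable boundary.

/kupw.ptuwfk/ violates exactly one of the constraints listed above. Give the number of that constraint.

/kupw.ptuwfk/: syllable 2 coda /wfk/ has 3 consonants (> 2).
This is a violation of constraint 1: "A coda contains at most 2 consonants."
The remaining constraints (2, 3, 4, 5) are satisfied.

1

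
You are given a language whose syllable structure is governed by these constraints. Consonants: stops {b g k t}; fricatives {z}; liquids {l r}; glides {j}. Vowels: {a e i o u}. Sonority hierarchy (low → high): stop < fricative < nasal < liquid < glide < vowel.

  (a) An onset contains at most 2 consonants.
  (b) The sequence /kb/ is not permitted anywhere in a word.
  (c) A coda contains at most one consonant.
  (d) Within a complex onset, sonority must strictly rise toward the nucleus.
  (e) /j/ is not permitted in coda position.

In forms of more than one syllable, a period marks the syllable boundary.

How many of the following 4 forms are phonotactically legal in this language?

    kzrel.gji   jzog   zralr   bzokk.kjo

kzrel.gji — violates constraint (a): syllable 1 onset /kzr/ has 3 consonants (> 2) → phonotactically illegal
jzog — violates constraint (d): syllable 1 onset /jz/: /j/ (glide, 5) → /z/ (fricative, 2) does not rise → phonotactically illegal
zralr — violates constraint (c): syllable 1 coda /lr/ has 2 consonants (> 1) → phonotactically illegal
bzokk.kjo — violates constraint (c): syllable 1 coda /kk/ has 2 consonants (> 1) → phonotactically illegal
No form is phonotactically legal → 0.

0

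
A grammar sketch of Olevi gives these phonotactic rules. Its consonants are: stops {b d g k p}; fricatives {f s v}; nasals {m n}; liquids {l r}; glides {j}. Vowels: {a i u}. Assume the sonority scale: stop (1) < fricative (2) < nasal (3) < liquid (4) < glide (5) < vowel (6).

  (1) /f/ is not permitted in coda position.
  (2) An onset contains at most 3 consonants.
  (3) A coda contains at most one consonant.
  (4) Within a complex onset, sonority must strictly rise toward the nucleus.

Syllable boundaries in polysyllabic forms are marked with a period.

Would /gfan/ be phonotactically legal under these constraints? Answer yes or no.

yes

/gfan/ — σ1 onset /gf/ (1→2 rises), coda /n/ ok → phonotactically legal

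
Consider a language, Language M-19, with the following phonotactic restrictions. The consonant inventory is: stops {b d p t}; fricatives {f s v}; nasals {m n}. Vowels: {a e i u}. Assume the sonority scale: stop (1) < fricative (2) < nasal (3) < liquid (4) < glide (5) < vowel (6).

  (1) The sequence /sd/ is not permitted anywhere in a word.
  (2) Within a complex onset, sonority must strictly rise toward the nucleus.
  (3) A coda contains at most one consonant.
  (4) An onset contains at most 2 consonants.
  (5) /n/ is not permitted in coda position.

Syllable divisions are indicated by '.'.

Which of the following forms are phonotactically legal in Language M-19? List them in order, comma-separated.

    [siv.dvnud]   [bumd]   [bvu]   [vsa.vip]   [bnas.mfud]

[siv.dvnud] — violates constraint 4: syllable 2 onset /dvn/ has 3 consonants (> 2) → phonotactically illegal
[bumd] — violates constraint 3: syllable 1 coda /md/ has 2 consonants (> 1) → phonotactically illegal
[bvu] — σ1 onset /bv/ (1→2 rises), coda /∅/ ok → phonotactically legal
[vsa.vip] — violates constraint 2: syllable 1 onset /vs/: /v/ (fricative, 2) → /s/ (fricative, 2) does not rise → phonotactically illegal
[bnas.mfud] — violates constraint 2: syllable 2 onset /mf/: /m/ (nasal, 3) → /f/ (fricative, 2) does not rise → phonotactically illegal

[bvu]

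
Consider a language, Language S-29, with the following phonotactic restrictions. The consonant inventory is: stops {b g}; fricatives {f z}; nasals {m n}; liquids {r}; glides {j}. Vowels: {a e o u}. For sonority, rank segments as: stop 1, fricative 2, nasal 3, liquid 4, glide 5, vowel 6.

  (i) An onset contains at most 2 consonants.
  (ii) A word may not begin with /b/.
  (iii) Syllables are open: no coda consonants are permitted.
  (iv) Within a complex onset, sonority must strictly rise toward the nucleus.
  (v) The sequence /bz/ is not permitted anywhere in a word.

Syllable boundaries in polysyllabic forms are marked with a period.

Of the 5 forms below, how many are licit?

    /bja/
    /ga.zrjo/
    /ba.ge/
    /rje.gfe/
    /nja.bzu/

/bja/ — violates constraint (ii): word begins with /b/ → illicit
/ga.zrjo/ — violates constraint (i): syllable 2 onset /zrj/ has 3 consonants (> 2) → illicit
/ba.ge/ — violates constraint (ii): word begins with /b/ → illicit
/rje.gfe/ — σ1 onset /rj/ (4→5 rises), coda /∅/ ok; σ2 onset /gf/ (1→2 rises), coda /∅/ ok → licit
/nja.bzu/ — violates constraint (v): contains banned sequence /bz/ → illicit
Licit: /rje.gfe/ → 1.

1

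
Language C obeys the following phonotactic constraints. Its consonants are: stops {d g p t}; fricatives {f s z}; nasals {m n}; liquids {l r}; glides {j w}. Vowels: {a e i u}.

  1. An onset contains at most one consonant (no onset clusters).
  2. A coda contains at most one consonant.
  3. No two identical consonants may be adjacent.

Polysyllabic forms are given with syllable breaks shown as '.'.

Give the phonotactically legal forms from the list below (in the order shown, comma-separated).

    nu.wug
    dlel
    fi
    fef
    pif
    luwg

nu.wug, fi, fef, pif

nu.wug — σ1 onset /n/, coda /∅/ ok; σ2 onset /w/, coda /g/ ok → phonotactically legal
dlel — violates constraint 1: syllable 1 onset /dl/ has 2 consonants (> 1) → phonotactically illegal
fi — σ1 onset /f/, coda /∅/ ok → phonotactically legal
fef — σ1 onset /f/, coda /f/ ok → phonotactically legal
pif — σ1 onset /p/, coda /f/ ok → phonotactically legal
luwg — violates constraint 2: syllable 1 coda /wg/ has 2 consonants (> 1) → phonotactically illegal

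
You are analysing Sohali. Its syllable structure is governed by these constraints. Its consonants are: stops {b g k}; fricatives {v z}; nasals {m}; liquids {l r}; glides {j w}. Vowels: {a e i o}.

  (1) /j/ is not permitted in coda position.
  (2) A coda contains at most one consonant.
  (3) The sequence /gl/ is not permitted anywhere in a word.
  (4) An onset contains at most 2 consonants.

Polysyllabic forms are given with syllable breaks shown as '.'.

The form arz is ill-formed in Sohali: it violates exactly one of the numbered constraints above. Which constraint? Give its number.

2

arz: syllable 1 coda /rz/ has 2 consonants (> 1).
This is a violation of constraint 2: "A coda contains at most one consonant."
The remaining constraints (1, 3, 4) are satisfied.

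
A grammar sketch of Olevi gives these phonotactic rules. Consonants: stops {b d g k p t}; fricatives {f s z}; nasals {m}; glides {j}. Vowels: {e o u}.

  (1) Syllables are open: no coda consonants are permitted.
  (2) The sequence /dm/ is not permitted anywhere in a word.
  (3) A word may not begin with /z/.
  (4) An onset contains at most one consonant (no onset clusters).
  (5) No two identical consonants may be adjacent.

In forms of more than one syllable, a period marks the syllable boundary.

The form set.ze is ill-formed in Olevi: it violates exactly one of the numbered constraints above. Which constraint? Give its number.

1

set.ze: syllable 1 coda /t/ has 1 consonant (> 0).
This is a violation of constraint 1: "Syllables are open: no coda consonants are permitted."
The remaining constraints (2, 3, 4, 5) are satisfied.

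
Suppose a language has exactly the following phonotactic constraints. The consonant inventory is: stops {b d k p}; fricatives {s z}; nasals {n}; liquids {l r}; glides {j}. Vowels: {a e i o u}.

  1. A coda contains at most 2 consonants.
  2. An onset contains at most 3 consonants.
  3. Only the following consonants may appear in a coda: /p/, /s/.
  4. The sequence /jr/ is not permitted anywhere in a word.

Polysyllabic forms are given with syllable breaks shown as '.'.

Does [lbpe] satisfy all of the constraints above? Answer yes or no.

[lbpe] — σ1 onset /lbp/ (3C), coda /∅/ ok → phonotactically legal

yes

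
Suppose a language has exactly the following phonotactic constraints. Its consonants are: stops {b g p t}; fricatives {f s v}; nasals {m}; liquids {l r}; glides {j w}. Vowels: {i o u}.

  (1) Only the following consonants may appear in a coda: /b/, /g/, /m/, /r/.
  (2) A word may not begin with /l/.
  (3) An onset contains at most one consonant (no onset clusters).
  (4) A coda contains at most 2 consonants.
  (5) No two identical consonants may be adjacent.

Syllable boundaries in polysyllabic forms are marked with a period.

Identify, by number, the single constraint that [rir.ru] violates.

[rir.ru]: adjacent identical consonants /rr/.
This is a violation of constraint 5: "No two identical consonants may be adjacent."
The remaining constraints (1, 2, 3, 4) are satisfied.

5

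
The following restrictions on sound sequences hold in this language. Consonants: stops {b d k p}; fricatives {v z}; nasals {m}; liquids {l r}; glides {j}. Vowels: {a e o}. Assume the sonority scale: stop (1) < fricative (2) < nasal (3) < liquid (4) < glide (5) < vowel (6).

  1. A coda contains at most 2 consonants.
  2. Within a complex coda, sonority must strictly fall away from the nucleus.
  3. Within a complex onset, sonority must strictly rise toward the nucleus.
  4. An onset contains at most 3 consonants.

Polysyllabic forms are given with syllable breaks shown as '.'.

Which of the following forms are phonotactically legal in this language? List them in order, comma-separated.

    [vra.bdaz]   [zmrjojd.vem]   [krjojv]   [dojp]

[vra.bdaz] — violates constraint 3: syllable 2 onset /bd/: /b/ (stop, 1) → /d/ (stop, 1) does not rise → phonotactically illegal
[zmrjojd.vem] — violates constraint 4: syllable 1 onset /zmrj/ has 4 consonants (> 3) → phonotactically illegal
[krjojv] — σ1 onset /krj/ (1→4→5 rises), coda /jv/ (5→2 falls) ok → phonotactically legal
[dojp] — σ1 onset /d/, coda /jp/ (5→1 falls) ok → phonotactically legal

[krjojv], [dojp]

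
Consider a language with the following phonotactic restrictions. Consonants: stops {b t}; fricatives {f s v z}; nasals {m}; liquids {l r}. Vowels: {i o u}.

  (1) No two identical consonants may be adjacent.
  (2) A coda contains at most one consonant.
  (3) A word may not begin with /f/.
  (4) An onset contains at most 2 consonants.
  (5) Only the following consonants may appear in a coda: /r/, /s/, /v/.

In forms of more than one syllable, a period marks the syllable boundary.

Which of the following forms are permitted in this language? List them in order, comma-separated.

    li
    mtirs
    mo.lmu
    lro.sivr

li — σ1 onset /l/, coda /∅/ ok → permitted
mtirs — violates constraint 2: syllable 1 coda /rs/ has 2 consonants (> 1) → not permitted
mo.lmu — σ1 onset /m/, coda /∅/ ok; σ2 onset /lm/ (2C), coda /∅/ ok → permitted
lro.sivr — violates constraint 2: syllable 2 coda /vr/ has 2 consonants (> 1) → not permitted

li, mo.lmu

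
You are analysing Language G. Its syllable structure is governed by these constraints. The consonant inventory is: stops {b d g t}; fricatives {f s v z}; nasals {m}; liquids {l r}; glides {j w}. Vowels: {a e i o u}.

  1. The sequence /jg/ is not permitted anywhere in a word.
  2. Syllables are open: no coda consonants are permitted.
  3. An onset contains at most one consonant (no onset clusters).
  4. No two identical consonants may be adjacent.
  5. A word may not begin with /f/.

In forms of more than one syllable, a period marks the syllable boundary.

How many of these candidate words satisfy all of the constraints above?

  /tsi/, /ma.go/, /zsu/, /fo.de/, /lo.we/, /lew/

/tsi/ — violates constraint 3: syllable 1 onset /ts/ has 2 consonants (> 1) → not permitted
/ma.go/ — σ1 onset /m/, coda /∅/ ok; σ2 onset /g/, coda /∅/ ok → permitted
/zsu/ — violates constraint 3: syllable 1 onset /zs/ has 2 consonants (> 1) → not permitted
/fo.de/ — violates constraint 5: word begins with /f/ → not permitted
/lo.we/ — σ1 onset /l/, coda /∅/ ok; σ2 onset /w/, coda /∅/ ok → permitted
/lew/ — violates constraint 2: syllable 1 coda /w/ has 1 consonant (> 0) → not permitted
Permitted: /ma.go/, /lo.we/ → 2.

2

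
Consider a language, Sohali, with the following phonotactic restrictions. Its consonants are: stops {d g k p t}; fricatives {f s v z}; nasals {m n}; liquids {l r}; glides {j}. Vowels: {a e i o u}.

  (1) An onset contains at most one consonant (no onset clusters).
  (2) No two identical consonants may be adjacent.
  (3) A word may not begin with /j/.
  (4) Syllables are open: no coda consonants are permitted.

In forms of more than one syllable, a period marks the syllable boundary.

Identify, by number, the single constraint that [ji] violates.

[ji]: word begins with /j/.
This is a violation of constraint 3: "A word may not begin with /j/."
The remaining constraints (1, 2, 4) are satisfied.

3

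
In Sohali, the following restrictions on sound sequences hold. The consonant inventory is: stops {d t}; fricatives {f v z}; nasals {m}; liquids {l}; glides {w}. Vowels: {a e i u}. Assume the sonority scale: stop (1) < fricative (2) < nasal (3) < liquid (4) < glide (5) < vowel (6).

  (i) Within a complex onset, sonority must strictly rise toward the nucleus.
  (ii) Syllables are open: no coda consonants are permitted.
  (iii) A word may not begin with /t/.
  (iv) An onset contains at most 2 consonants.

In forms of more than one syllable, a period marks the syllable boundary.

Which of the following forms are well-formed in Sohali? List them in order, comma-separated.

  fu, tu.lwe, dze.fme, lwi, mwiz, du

fu — σ1 onset /f/, coda /∅/ ok → well-formed
tu.lwe — violates constraint (iii): word begins with /t/ → ill-formed
dze.fme — σ1 onset /dz/ (1→2 rises), coda /∅/ ok; σ2 onset /fm/ (2→3 rises), coda /∅/ ok → well-formed
lwi — σ1 onset /lw/ (4→5 rises), coda /∅/ ok → well-formed
mwiz — violates constraint (ii): syllable 1 coda /z/ has 1 consonant (> 0) → ill-formed
du — σ1 onset /d/, coda /∅/ ok → well-formed

fu, dze.fme, lwi, du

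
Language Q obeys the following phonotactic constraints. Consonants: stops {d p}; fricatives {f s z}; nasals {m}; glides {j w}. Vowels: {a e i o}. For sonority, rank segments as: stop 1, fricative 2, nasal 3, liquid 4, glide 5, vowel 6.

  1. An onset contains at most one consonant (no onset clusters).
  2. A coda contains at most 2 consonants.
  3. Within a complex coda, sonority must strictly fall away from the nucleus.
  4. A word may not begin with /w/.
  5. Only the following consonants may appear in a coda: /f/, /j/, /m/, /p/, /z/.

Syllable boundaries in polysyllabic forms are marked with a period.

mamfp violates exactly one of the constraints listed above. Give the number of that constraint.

2

mamfp: syllable 1 coda /mfp/ has 3 consonants (> 2).
This is a violation of constraint 2: "A coda contains at most 2 consonants."
The remaining constraints (1, 3, 4, 5) are satisfied.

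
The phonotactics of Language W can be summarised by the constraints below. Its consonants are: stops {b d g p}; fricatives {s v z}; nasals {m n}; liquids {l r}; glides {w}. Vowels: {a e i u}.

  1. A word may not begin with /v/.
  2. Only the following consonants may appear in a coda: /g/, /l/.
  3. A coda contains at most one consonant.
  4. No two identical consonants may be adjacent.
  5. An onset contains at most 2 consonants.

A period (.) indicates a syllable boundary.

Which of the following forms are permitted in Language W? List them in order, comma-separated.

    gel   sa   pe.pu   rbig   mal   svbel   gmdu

gel, sa, pe.pu, rbig, mal

gel — σ1 onset /g/, coda /l/ ok → permitted
sa — σ1 onset /s/, coda /∅/ ok → permitted
pe.pu — σ1 onset /p/, coda /∅/ ok; σ2 onset /p/, coda /∅/ ok → permitted
rbig — σ1 onset /rb/ (2C), coda /g/ ok → permitted
mal — σ1 onset /m/, coda /l/ ok → permitted
svbel — violates constraint 5: syllable 1 onset /svb/ has 3 consonants (> 2) → not permitted
gmdu — violates constraint 5: syllable 1 onset /gmd/ has 3 consonants (> 2) → not permitted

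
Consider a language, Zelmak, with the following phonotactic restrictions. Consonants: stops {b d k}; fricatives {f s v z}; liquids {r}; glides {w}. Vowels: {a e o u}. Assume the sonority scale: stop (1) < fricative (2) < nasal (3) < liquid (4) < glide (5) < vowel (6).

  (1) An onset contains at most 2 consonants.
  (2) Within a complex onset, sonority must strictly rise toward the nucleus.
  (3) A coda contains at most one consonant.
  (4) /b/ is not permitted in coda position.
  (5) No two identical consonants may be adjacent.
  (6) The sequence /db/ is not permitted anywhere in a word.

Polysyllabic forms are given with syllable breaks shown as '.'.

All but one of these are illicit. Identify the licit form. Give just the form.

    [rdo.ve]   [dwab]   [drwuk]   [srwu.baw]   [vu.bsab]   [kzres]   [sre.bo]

[rdo.ve] — violates constraint 2: syllable 1 onset /rd/: /r/ (liquid, 4) → /d/ (stop, 1) does not rise → illicit
[dwab] — violates constraint 4: syllable 1 coda contains /b/ → illicit
[drwuk] — violates constraint 1: syllable 1 onset /drw/ has 3 consonants (> 2) → illicit
[srwu.baw] — violates constraint 1: syllable 1 onset /srw/ has 3 consonants (> 2) → illicit
[vu.bsab] — violates constraint 4: syllable 2 coda contains /b/ → illicit
[kzres] — violates constraint 1: syllable 1 onset /kzr/ has 3 consonants (> 2) → illicit
[sre.bo] — σ1 onset /sr/ (2→4 rises), coda /∅/ ok; σ2 onset /b/, coda /∅/ ok → licit

[sre.bo]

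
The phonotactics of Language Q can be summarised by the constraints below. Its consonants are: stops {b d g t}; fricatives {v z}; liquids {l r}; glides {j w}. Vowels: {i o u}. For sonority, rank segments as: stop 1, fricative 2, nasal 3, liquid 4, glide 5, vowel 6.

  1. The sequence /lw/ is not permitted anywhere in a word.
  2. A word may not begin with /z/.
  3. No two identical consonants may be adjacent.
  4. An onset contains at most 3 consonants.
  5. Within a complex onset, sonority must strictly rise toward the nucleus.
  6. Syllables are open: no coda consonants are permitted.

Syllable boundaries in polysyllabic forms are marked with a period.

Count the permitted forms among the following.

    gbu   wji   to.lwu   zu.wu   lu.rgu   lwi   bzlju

gbu — violates constraint 5: syllable 1 onset /gb/: /g/ (stop, 1) → /b/ (stop, 1) does not rise → not permitted
wji — violates constraint 5: syllable 1 onset /wj/: /w/ (glide, 5) → /j/ (glide, 5) does not rise → not permitted
to.lwu — violates constraint 1: contains banned sequence /lw/ → not permitted
zu.wu — violates constraint 2: word begins with /z/ → not permitted
lu.rgu — violates constraint 5: syllable 2 onset /rg/: /r/ (liquid, 4) → /g/ (stop, 1) does not rise → not permitted
lwi — violates constraint 1: contains banned sequence /lw/ → not permitted
bzlju — violates constraint 4: syllable 1 onset /bzlj/ has 4 consonants (> 3) → not permitted
No form is permitted → 0.

0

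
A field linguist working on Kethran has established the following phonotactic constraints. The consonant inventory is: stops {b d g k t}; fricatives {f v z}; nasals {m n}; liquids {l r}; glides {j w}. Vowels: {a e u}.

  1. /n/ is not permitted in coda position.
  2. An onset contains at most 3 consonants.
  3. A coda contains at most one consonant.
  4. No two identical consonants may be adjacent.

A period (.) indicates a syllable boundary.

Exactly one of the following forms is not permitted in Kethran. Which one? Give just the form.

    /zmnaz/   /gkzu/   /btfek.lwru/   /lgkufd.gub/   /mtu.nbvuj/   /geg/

/lgkufd.gub/

/zmnaz/ — σ1 onset /zmn/ (3C), coda /z/ ok → permitted
/gkzu/ — σ1 onset /gkz/ (3C), coda /∅/ ok → permitted
/btfek.lwru/ — σ1 onset /btf/ (3C), coda /k/ ok; σ2 onset /lwr/ (3C), coda /∅/ ok → permitted
/lgkufd.gub/ — violates constraint 3: syllable 1 coda /fd/ has 2 consonants (> 1) → not permitted
/mtu.nbvuj/ — σ1 onset /mt/ (2C), coda /∅/ ok; σ2 onset /nbv/ (3C), coda /j/ ok → permitted
/geg/ — σ1 onset /g/, coda /g/ ok → permitted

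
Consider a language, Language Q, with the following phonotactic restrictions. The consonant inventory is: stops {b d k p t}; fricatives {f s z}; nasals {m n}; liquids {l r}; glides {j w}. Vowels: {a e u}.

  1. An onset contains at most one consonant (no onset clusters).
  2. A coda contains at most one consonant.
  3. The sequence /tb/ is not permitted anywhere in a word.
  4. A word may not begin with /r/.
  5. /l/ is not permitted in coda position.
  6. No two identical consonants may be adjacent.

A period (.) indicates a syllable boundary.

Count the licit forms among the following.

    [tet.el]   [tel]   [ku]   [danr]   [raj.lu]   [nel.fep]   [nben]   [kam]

[tet.el] — violates constraint 5: syllable 2 coda contains /l/ → illicit
[tel] — violates constraint 5: syllable 1 coda contains /l/ → illicit
[ku] — σ1 onset /k/, coda /∅/ ok → licit
[danr] — violates constraint 2: syllable 1 coda /nr/ has 2 consonants (> 1) → illicit
[raj.lu] — violates constraint 4: word begins with /r/ → illicit
[nel.fep] — violates constraint 5: syllable 1 coda contains /l/ → illicit
[nben] — violates constraint 1: syllable 1 onset /nb/ has 2 consonants (> 1) → illicit
[kam] — σ1 onset /k/, coda /m/ ok → licit
Licit: [ku], [kam] → 2.

2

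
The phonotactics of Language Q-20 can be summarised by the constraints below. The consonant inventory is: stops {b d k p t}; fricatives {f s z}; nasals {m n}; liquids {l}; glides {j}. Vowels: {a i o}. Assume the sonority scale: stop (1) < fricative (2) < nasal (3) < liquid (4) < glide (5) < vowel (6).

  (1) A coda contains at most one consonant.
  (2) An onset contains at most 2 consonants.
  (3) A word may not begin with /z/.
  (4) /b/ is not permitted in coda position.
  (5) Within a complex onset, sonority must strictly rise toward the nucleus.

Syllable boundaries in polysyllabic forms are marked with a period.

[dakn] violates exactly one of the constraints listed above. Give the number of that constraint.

[dakn]: syllable 1 coda /kn/ has 2 consonants (> 1).
This is a violation of constraint 1: "A coda contains at most one consonant."
The remaining constraints (2, 3, 4, 5) are satisfied.

1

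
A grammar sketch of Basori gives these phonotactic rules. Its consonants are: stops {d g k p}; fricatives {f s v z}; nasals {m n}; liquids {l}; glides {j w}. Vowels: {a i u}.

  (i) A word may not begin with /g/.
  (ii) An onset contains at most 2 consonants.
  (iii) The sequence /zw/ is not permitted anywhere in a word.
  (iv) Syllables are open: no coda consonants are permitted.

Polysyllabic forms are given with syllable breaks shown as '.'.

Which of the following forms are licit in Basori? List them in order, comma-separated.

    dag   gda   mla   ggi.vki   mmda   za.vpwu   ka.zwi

dag — violates constraint (iv): syllable 1 coda /g/ has 1 consonant (> 0) → illicit
gda — violates constraint (i): word begins with /g/ → illicit
mla — σ1 onset /ml/ (2C), coda /∅/ ok → licit
ggi.vki — violates constraint (i): word begins with /g/ → illicit
mmda — violates constraint (ii): syllable 1 onset /mmd/ has 3 consonants (> 2) → illicit
za.vpwu — violates constraint (ii): syllable 2 onset /vpw/ has 3 consonants (> 2) → illicit
ka.zwi — violates constraint (iii): contains banned sequence /zw/ → illicit

mla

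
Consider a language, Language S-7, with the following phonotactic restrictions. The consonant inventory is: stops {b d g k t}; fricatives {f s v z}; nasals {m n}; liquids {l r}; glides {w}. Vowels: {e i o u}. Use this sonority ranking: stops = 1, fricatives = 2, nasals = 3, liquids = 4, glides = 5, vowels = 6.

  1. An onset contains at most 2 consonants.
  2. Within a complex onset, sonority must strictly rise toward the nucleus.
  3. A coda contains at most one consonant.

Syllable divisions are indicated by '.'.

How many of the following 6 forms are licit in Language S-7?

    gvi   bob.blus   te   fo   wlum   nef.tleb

gvi — σ1 onset /gv/ (1→2 rises), coda /∅/ ok → licit
bob.blus — σ1 onset /b/, coda /b/ ok; σ2 onset /bl/ (1→4 rises), coda /s/ ok → licit
te — σ1 onset /t/, coda /∅/ ok → licit
fo — σ1 onset /f/, coda /∅/ ok → licit
wlum — violates constraint 2: syllable 1 onset /wl/: /w/ (glide, 5) → /l/ (liquid, 4) does not rise → illicit
nef.tleb — σ1 onset /n/, coda /f/ ok; σ2 onset /tl/ (1→4 rises), coda /b/ ok → licit
Licit: gvi, bob.blus, te, fo, nef.tleb → 5.

5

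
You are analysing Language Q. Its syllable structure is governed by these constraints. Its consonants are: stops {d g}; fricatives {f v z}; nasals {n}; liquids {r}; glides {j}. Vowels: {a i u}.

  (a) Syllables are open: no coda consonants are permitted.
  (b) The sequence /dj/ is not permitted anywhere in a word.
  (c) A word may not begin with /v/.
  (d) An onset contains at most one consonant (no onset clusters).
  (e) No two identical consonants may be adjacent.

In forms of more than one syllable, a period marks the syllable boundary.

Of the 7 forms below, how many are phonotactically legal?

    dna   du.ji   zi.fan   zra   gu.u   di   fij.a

dna — violates constraint (d): syllable 1 onset /dn/ has 2 consonants (> 1) → phonotactically illegal
du.ji — σ1 onset /d/, coda /∅/ ok; σ2 onset /j/, coda /∅/ ok → phonotactically legal
zi.fan — violates constraint (a): syllable 2 coda /n/ has 1 consonant (> 0) → phonotactically illegal
zra — violates constraint (d): syllable 1 onset /zr/ has 2 consonants (> 1) → phonotactically illegal
gu.u — σ1 onset /g/, coda /∅/ ok; σ2 onset /∅/, coda /∅/ ok → phonotactically legal
di — σ1 onset /d/, coda /∅/ ok → phonotactically legal
fij.a — violates constraint (a): syllable 1 coda /j/ has 1 consonant (> 0) → phonotactically illegal
Phonotactically legal: du.ji, gu.u, di → 3.

3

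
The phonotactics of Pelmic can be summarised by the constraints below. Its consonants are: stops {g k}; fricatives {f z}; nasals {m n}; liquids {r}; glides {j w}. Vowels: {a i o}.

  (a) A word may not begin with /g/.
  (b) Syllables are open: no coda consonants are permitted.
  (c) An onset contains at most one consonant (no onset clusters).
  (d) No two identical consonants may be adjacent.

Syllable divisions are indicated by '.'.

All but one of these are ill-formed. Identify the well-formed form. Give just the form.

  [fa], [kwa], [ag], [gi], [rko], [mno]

[fa] — σ1 onset /f/, coda /∅/ ok → well-formed
[kwa] — violates constraint (c): syllable 1 onset /kw/ has 2 consonants (> 1) → ill-formed
[ag] — violates constraint (b): syllable 1 coda /g/ has 1 consonant (> 0) → ill-formed
[gi] — violates constraint (a): word begins with /g/ → ill-formed
[rko] — violates constraint (c): syllable 1 onset /rk/ has 2 consonants (> 1) → ill-formed
[mno] — violates constraint (c): syllable 1 onset /mn/ has 2 consonants (> 1) → ill-formed

[fa]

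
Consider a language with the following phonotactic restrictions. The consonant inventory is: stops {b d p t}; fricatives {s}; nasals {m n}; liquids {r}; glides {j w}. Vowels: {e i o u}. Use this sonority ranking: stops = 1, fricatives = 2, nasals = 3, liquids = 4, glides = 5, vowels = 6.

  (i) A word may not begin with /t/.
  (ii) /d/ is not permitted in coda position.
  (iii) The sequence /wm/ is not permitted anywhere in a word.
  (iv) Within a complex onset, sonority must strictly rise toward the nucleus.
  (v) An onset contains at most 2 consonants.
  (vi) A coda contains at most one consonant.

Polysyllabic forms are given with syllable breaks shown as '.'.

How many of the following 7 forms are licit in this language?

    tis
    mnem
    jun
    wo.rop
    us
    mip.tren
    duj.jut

tis — violates constraint (i): word begins with /t/ → illicit
mnem — violates constraint (iv): syllable 1 onset /mn/: /m/ (nasal, 3) → /n/ (nasal, 3) does not rise → illicit
jun — σ1 onset /j/, coda /n/ ok → licit
wo.rop — σ1 onset /w/, coda /∅/ ok; σ2 onset /r/, coda /p/ ok → licit
us — σ1 onset /∅/, coda /s/ ok → licit
mip.tren — σ1 onset /m/, coda /p/ ok; σ2 onset /tr/ (1→4 rises), coda /n/ ok → licit
duj.jut — σ1 onset /d/, coda /j/ ok; σ2 onset /j/, coda /t/ ok → licit
Licit: jun, wo.rop, us, mip.tren, duj.jut → 5.

5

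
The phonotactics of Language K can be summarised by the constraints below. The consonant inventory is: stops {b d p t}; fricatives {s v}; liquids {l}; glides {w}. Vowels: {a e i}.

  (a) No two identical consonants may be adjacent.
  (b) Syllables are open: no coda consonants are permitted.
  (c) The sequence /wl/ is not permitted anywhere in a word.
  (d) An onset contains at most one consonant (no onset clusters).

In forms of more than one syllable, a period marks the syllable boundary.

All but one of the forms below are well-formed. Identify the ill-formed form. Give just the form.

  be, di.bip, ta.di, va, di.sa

be — σ1 onset /b/, coda /∅/ ok → well-formed
di.bip — violates constraint (b): syllable 2 coda /p/ has 1 consonant (> 0) → ill-formed
ta.di — σ1 onset /t/, coda /∅/ ok; σ2 onset /d/, coda /∅/ ok → well-formed
va — σ1 onset /v/, coda /∅/ ok → well-formed
di.sa — σ1 onset /d/, coda /∅/ ok; σ2 onset /s/, coda /∅/ ok → well-formed

di.bip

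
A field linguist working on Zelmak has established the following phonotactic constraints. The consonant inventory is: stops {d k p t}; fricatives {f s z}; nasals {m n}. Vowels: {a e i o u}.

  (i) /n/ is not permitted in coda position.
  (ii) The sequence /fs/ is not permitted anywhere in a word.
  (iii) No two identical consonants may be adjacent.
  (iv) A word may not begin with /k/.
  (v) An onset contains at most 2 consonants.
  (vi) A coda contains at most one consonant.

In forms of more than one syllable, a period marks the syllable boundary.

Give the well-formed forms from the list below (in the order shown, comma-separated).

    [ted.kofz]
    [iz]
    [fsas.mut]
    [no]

[ted.kofz] — violates constraint (vi): syllable 2 coda /fz/ has 2 consonants (> 1) → ill-formed
[iz] — σ1 onset /∅/, coda /z/ ok → well-formed
[fsas.mut] — violates constraint (ii): contains banned sequence /fs/ → ill-formed
[no] — σ1 onset /n/, coda /∅/ ok → well-formed

[iz], [no]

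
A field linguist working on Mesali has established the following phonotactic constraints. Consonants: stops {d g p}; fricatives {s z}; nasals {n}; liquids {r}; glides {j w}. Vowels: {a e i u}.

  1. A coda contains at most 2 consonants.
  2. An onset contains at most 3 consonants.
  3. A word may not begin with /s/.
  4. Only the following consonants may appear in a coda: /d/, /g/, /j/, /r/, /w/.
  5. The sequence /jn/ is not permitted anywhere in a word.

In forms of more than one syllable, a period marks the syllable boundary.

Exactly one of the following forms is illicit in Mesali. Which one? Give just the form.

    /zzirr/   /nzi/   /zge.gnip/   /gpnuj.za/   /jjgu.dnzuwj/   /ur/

/zge.gnip/

/zzirr/ — σ1 onset /zz/ (2C), coda /rr/ (2C) ok → licit
/nzi/ — σ1 onset /nz/ (2C), coda /∅/ ok → licit
/zge.gnip/ — violates constraint 4: syllable 2 coda contains /p/, which is not a licensed coda consonant → illicit
/gpnuj.za/ — σ1 onset /gpn/ (3C), coda /j/ ok; σ2 onset /z/, coda /∅/ ok → licit
/jjgu.dnzuwj/ — σ1 onset /jjg/ (3C), coda /∅/ ok; σ2 onset /dnz/ (3C), coda /wj/ (2C) ok → licit
/ur/ — σ1 onset /∅/, coda /r/ ok → licit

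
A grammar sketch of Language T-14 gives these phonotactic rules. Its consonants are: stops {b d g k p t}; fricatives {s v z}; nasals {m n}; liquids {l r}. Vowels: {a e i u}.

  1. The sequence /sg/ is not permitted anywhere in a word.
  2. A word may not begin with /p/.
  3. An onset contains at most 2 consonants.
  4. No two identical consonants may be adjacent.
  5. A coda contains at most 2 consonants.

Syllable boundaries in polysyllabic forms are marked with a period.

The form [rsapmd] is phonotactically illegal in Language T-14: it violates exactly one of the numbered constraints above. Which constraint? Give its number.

5

[rsapmd]: syllable 1 coda /pmd/ has 3 consonants (> 2).
This is a violation of constraint 5: "A coda contains at most 2 consonants."
The remaining constraints (1, 2, 3, 4) are satisfied.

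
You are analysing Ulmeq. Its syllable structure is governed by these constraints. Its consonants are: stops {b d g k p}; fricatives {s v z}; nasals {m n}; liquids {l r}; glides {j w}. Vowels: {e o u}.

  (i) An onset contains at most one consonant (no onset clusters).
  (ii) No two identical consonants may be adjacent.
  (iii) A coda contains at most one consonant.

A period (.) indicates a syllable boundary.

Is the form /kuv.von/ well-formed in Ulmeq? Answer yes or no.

/kuv.von/ — violates constraint (ii): adjacent identical consonants /vv/ → ill-formed

no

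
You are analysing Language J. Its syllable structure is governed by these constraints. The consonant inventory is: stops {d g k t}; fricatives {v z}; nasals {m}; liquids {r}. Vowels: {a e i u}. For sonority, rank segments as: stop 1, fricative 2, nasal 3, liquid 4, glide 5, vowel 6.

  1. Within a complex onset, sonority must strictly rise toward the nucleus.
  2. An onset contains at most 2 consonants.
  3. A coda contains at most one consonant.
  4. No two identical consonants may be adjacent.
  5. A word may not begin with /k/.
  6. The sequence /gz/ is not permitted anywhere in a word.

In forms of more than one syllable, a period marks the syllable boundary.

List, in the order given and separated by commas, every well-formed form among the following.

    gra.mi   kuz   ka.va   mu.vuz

gra.mi, mu.vuz

gra.mi — σ1 onset /gr/ (1→4 rises), coda /∅/ ok; σ2 onset /m/, coda /∅/ ok → well-formed
kuz — violates constraint 5: word begins with /k/ → ill-formed
ka.va — violates constraint 5: word begins with /k/ → ill-formed
mu.vuz — σ1 onset /m/, coda /∅/ ok; σ2 onset /v/, coda /z/ ok → well-formed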